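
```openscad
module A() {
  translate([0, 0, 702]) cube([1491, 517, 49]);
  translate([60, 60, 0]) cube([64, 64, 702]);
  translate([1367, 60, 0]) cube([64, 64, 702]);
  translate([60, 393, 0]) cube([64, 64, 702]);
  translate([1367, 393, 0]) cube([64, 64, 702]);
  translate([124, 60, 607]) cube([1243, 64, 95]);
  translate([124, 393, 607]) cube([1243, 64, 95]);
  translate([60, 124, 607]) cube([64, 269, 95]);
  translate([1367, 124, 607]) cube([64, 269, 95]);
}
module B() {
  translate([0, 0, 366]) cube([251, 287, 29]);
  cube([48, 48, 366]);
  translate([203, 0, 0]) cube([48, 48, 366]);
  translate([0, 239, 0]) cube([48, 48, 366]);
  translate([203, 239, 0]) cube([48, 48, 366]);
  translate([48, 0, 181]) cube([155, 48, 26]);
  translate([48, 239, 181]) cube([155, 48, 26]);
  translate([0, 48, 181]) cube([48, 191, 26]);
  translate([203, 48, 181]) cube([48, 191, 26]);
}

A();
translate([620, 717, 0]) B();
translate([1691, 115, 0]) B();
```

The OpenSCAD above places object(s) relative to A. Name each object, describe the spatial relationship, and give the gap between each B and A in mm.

Each stool's nearest face is 200 mm from the table's bounding box.

A is a table. B is a stool. Two stools sit around the table at the +y, +x sides. The gap between each stool and the table is 200 mm.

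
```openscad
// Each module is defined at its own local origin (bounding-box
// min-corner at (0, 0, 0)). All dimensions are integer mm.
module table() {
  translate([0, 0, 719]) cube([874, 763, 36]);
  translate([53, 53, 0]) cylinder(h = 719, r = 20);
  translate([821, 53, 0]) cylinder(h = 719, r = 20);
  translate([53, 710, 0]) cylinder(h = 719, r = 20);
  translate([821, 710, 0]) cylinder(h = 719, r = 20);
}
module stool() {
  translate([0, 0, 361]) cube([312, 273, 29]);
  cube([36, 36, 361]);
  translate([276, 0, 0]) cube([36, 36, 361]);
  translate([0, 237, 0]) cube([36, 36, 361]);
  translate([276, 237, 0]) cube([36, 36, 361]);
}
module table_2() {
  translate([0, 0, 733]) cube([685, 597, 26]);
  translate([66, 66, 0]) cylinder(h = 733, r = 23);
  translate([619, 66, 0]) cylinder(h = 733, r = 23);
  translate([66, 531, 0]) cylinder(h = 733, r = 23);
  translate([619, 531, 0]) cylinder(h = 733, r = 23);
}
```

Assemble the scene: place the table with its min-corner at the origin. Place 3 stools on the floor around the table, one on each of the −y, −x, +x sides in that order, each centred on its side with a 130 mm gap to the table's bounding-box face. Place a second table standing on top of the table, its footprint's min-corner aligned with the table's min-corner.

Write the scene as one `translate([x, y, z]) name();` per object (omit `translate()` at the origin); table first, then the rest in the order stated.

table();
translate([281, -403, 0]) stool();
translate([-442, 245, 0]) stool();
translate([1004, 245, 0]) stool();
translate([0, 0, 755]) table_2();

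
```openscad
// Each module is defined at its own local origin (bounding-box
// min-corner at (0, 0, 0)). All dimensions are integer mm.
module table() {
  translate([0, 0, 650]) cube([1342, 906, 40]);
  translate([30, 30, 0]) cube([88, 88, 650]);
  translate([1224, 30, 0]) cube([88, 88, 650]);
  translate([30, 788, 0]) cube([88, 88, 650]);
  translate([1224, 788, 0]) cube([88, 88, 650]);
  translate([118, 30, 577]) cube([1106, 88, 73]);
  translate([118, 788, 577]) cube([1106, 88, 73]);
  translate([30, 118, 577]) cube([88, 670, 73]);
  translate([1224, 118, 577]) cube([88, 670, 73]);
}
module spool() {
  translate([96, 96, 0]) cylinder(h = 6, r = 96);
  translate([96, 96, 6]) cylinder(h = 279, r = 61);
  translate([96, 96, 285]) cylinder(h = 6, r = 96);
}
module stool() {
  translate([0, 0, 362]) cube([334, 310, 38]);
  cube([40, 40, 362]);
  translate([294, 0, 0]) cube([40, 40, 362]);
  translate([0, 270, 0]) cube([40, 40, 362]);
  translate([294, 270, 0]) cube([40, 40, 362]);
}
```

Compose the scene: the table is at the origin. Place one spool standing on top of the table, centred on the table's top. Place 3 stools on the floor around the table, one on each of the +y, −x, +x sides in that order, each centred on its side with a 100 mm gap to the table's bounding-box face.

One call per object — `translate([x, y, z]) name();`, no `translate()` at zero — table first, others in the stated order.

table();
translate([575, 357, 690]) spool();
translate([504, 1006, 0]) stool();
translate([-434, 298, 0]) stool();
translate([1442, 298, 0]) stool();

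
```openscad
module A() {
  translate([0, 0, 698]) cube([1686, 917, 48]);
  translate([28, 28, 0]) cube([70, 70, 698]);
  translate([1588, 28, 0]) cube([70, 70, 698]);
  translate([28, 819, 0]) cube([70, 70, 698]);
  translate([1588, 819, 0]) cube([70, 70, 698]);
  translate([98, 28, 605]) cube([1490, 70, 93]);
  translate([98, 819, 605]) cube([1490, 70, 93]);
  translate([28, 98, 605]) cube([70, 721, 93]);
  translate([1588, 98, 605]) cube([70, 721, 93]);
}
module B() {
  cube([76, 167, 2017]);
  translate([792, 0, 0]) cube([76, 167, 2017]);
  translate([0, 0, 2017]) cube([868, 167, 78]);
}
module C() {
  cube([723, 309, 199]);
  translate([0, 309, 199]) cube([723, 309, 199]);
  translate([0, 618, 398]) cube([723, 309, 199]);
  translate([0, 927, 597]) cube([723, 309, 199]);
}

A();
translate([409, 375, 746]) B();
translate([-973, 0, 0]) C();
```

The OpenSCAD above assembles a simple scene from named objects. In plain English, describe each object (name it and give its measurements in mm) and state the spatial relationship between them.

A is a table with a 1686×917 mm rectangular top, 48 mm thick, top surface at z = 746 mm, supported by four 70×70 mm square legs, each inset 28 mm from the nearest pair of top edges, running from the floor. Four apron rails, 70 mm thick and 93 mm tall, run between adjacent legs with their top edges flush with the underside of the top and their outer faces flush with the legs' outer faces.

B is a door frame. The clear opening is 716 mm wide and 2017 mm high. Two 76 mm wide jambs, 167 mm deep, stand either side of the opening from the floor to the top of the opening. A 78 mm thick head sits across the top of both jambs, spanning the full outside width of the frame.

C is a run of 4 identical solid stair steps. Each tread is 723×309 mm and each step block is 199 mm high. Step 1 rests on the floor; step k is offset from step 1 by (k−1)×309 mm in y and (k−1)×199 mm in z.

The door frame is on top of the table, centred. The staircase is on the floor beside the table on its −x side.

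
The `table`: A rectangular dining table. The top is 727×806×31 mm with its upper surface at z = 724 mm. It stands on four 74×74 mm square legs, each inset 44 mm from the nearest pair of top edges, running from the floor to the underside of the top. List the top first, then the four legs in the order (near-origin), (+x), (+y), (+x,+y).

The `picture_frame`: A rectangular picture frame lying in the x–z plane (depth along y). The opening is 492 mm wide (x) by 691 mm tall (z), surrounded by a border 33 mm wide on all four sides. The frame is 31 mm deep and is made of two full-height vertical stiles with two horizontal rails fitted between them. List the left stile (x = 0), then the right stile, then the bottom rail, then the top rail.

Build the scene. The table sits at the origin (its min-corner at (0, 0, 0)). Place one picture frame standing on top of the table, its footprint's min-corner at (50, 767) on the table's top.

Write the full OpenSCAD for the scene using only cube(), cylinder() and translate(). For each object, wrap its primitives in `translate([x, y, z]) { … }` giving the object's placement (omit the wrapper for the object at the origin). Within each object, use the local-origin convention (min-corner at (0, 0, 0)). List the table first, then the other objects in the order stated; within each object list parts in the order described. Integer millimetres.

translate([0, 0, 693]) cube([727, 806, 31]);
translate([44, 44, 0]) cube([74, 74, 693]);
translate([609, 44, 0]) cube([74, 74, 693]);
translate([44, 688, 0]) cube([74, 74, 693]);
translate([609, 688, 0]) cube([74, 74, 693]);
translate([50, 767, 724]) {
  cube([33, 31, 757]);
  translate([525, 0, 0]) cube([33, 31, 757]);
  translate([33, 0, 0]) cube([492, 31, 33]);
  translate([33, 0, 724]) cube([492, 31, 33]);
}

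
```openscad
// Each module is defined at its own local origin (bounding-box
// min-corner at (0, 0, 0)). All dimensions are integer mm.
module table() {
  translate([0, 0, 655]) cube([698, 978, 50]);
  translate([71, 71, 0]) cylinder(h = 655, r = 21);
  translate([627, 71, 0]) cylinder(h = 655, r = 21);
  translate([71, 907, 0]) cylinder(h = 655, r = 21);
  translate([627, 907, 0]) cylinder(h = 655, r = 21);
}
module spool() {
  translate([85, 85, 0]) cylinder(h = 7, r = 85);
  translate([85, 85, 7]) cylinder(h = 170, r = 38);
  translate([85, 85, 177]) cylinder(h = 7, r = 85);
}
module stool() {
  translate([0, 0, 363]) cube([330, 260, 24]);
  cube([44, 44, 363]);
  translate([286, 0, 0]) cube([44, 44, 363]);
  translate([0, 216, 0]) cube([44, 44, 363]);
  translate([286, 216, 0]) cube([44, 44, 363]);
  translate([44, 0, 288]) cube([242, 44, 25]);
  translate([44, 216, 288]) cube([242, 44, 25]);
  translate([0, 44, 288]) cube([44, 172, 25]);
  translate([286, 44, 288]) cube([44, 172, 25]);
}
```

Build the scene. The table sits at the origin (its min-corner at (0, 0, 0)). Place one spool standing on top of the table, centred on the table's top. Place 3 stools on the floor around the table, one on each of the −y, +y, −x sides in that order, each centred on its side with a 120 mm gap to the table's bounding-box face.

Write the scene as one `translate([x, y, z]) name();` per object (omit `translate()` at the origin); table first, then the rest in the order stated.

table();
translate([264, 404, 705]) spool();
translate([184, -380, 0]) stool();
translate([184, 1098, 0]) stool();
translate([-450, 359, 0]) stool();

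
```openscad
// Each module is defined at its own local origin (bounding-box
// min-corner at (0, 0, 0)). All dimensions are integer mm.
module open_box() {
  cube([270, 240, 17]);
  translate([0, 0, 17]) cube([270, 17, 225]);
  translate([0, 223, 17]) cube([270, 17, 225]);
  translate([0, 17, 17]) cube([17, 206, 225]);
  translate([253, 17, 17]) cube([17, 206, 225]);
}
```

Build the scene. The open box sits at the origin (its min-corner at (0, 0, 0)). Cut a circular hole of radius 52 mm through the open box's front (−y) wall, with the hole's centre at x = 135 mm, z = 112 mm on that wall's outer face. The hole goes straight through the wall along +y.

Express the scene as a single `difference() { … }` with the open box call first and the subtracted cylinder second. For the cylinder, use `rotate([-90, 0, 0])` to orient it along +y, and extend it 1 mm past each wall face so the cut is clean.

difference() {
  open_box();
  translate([135, -1, 112]) rotate([-90, 0, 0]) cylinder(h = 19, r = 52);
}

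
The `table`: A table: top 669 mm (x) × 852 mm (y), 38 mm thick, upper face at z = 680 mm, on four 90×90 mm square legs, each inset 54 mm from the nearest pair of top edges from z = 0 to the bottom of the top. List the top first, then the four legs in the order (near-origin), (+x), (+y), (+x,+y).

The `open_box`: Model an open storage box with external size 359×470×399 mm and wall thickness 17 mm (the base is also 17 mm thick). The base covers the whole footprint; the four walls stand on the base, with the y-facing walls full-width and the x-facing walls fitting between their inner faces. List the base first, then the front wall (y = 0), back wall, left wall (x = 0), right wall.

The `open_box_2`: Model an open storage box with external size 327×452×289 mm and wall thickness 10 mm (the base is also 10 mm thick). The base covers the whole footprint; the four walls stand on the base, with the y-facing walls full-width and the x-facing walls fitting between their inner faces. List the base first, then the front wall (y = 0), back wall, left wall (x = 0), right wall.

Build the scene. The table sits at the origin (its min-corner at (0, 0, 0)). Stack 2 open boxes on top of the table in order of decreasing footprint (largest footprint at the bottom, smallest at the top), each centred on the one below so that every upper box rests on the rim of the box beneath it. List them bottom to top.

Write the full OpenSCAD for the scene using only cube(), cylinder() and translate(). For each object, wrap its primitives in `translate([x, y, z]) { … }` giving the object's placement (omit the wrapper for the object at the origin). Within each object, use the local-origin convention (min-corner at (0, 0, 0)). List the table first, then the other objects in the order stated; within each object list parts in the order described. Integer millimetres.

translate([0, 0, 642]) cube([669, 852, 38]);
translate([54, 54, 0]) cube([90, 90, 642]);
translate([525, 54, 0]) cube([90, 90, 642]);
translate([54, 708, 0]) cube([90, 90, 642]);
translate([525, 708, 0]) cube([90, 90, 642]);
translate([155, 191, 680]) {
  cube([359, 470, 17]);
  translate([0, 0, 17]) cube([359, 17, 382]);
  translate([0, 453, 17]) cube([359, 17, 382]);
  translate([0, 17, 17]) cube([17, 436, 382]);
  translate([342, 17, 17]) cube([17, 436, 382]);
}
translate([171, 200, 1079]) {
  cube([327, 452, 10]);
  translate([0, 0, 10]) cube([327, 10, 279]);
  translate([0, 442, 10]) cube([327, 10, 279]);
  translate([0, 10, 10]) cube([10, 432, 279]);
  translate([317, 10, 10]) cube([10, 432, 279]);
}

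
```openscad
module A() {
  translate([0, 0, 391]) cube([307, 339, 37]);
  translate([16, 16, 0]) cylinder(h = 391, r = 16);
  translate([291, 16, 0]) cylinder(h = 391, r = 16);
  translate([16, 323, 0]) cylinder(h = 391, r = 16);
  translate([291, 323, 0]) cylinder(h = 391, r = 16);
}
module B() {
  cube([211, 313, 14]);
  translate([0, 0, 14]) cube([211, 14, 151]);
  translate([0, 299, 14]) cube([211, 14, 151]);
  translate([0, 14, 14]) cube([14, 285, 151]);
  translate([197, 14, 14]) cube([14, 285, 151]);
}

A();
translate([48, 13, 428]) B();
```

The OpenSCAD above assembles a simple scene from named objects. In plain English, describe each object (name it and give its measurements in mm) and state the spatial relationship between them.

A is a simple wooden stool: a rectangular seat 307 mm (x) by 339 mm (y), 37 mm thick, top face at z = 428 mm, on four round legs, each 32 mm in diameter. The legs rest on z = 0, each leg's axis is inset half a diameter from the nearest pair of seat edges (so the leg's bounding box is flush with the corner).

B is an open-topped rectangular box: outside dimensions 211×313×165 mm, with a uniform wall and base thickness of 14 mm. The base is a full 211×313 slab on the floor; four walls sit on top of the base. The front and back walls (the −y and +y sides) span the full width; the two side walls fit between them.

The open box is on top of the stool, centred.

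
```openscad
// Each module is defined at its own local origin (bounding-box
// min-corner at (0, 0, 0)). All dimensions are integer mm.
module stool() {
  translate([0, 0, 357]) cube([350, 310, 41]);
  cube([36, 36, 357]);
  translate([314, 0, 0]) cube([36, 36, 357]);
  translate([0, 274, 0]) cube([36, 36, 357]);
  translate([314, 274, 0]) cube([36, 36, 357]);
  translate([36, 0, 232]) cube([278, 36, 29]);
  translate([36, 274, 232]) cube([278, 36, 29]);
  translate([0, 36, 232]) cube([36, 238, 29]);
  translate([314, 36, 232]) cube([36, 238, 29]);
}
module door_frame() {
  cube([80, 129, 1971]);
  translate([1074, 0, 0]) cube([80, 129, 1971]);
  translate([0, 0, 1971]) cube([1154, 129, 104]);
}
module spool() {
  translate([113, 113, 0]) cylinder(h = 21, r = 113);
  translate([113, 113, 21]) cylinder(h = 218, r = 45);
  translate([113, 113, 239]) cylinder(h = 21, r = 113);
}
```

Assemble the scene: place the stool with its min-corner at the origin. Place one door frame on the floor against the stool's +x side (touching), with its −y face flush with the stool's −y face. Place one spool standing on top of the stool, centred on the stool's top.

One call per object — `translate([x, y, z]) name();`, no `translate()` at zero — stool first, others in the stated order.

stool();
translate([350, 0, 0]) door_frame();
translate([62, 42, 398]) spool();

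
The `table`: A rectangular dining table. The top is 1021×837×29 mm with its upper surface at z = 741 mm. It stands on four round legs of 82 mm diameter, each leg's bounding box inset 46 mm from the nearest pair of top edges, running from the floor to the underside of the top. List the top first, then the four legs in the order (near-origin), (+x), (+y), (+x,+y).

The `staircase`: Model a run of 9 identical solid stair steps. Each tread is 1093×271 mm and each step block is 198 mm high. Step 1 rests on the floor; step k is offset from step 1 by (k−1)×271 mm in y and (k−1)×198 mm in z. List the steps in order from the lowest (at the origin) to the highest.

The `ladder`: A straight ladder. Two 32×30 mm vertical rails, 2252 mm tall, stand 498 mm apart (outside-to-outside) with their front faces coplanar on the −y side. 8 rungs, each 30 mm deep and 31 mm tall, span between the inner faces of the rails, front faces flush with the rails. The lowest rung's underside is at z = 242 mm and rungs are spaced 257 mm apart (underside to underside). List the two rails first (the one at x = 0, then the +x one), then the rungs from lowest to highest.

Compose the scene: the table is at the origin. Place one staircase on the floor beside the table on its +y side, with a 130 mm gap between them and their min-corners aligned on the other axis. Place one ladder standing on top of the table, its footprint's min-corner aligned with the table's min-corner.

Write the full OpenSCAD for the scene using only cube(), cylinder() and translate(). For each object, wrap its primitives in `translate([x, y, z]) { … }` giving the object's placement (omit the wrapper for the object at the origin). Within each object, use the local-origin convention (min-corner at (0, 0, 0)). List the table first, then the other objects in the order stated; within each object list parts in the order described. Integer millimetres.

translate([0, 0, 712]) cube([1021, 837, 29]);
translate([87, 87, 0]) cylinder(h = 712, r = 41);
translate([934, 87, 0]) cylinder(h = 712, r = 41);
translate([87, 750, 0]) cylinder(h = 712, r = 41);
translate([934, 750, 0]) cylinder(h = 712, r = 41);
translate([0, 967, 0]) {
  cube([1093, 271, 198]);
  translate([0, 271, 198]) cube([1093, 271, 198]);
  translate([0, 542, 396]) cube([1093, 271, 198]);
  translate([0, 813, 594]) cube([1093, 271, 198]);
  translate([0, 1084, 792]) cube([1093, 271, 198]);
  translate([0, 1355, 990]) cube([1093, 271, 198]);
  translate([0, 1626, 1188]) cube([1093, 271, 198]);
  translate([0, 1897, 1386]) cube([1093, 271, 198]);
  translate([0, 2168, 1584]) cube([1093, 271, 198]);
}
translate([0, 0, 741]) {
  cube([32, 30, 2252]);
  translate([466, 0, 0]) cube([32, 30, 2252]);
  translate([32, 0, 242]) cube([434, 30, 31]);
  translate([32, 0, 499]) cube([434, 30, 31]);
  translate([32, 0, 756]) cube([434, 30, 31]);
  translate([32, 0, 1013]) cube([434, 30, 31]);
  translate([32, 0, 1270]) cube([434, 30, 31]);
  translate([32, 0, 1527]) cube([434, 30, 31]);
  translate([32, 0, 1784]) cube([434, 30, 31]);
  translate([32, 0, 2041]) cube([434, 30, 31]);
}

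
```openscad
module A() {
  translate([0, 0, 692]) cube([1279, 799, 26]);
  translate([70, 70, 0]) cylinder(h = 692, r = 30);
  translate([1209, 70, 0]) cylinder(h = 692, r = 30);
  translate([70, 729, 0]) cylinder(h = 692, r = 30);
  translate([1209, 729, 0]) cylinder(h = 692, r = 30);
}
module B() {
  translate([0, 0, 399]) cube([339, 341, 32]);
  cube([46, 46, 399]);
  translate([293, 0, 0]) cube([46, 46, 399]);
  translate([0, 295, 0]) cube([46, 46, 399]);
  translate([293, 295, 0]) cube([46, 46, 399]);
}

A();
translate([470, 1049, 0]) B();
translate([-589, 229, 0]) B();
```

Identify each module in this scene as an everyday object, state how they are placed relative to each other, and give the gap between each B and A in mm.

A is a table. B is a stool. Two stools sit around the table at the +y, −x sides. The gap between each stool and the table is 250 mm.

Each stool's nearest face is 250 mm from the table's bounding box.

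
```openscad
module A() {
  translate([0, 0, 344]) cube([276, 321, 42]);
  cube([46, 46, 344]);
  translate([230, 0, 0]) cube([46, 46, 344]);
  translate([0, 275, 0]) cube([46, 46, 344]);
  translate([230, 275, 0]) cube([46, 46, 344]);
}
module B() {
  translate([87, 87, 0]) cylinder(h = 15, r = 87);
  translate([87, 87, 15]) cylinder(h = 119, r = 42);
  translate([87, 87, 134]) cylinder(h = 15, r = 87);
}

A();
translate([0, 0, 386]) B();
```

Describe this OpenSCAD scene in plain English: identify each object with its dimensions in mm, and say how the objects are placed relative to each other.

A is a four-legged stool. The seat is a 276×321×42 mm slab whose top surface is at z = 386 mm; four square legs, each 46×46 mm in cross-section, run from the floor (z = 0) to the underside of the seat, each flush with a corner of the seat.

B is a spool: two coaxial disc flanges of radius 87 mm and thickness 15 mm, joined by a core cylinder of radius 42 mm and height 119 mm. The lower flange rests on z = 0 and the three cylinders share a vertical axis.

The spool is on top of the stool.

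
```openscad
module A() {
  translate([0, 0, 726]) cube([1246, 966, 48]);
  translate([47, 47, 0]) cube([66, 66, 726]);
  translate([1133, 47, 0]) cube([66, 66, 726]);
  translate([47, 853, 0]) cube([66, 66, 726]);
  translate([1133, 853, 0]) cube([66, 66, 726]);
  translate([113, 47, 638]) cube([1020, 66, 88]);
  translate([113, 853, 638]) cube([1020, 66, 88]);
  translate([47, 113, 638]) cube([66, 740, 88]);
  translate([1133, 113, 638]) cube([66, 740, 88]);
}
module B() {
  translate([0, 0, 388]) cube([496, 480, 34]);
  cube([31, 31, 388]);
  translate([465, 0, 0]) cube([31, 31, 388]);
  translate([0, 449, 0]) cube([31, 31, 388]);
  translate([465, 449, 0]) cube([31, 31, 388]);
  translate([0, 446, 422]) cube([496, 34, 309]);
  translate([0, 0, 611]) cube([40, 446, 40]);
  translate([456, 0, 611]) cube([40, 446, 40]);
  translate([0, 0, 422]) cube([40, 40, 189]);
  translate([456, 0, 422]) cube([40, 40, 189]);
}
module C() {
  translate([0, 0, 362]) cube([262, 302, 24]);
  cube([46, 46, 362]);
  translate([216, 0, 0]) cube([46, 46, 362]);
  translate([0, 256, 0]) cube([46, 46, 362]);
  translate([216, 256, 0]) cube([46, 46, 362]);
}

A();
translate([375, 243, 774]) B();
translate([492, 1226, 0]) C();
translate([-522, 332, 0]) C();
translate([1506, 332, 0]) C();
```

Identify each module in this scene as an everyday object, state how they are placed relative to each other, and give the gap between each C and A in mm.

Each stool's nearest face is 260 mm from the table's bounding box.

A is a table. B is a chair. C is a stool. The chair is on top of the table, centred. Three stools sit around the table at the +y, −x, +x sides. The gap between each stool and the table is 260 mm.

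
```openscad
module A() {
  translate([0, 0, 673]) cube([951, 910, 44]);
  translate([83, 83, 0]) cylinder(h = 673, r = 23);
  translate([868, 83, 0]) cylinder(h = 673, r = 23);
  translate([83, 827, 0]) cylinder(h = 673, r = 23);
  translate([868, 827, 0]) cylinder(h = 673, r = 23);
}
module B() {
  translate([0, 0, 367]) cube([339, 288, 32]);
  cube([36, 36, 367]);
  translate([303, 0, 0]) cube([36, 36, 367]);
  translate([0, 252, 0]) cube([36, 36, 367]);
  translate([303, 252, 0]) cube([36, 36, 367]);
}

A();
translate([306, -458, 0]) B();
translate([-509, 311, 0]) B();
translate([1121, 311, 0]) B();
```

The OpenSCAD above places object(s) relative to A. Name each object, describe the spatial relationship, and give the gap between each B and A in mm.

A is a table. B is a stool. Three stools sit around the table at the −y, −x, +x sides. The gap between each stool and the table is 170 mm.

Each stool's nearest face is 170 mm from the table's bounding box.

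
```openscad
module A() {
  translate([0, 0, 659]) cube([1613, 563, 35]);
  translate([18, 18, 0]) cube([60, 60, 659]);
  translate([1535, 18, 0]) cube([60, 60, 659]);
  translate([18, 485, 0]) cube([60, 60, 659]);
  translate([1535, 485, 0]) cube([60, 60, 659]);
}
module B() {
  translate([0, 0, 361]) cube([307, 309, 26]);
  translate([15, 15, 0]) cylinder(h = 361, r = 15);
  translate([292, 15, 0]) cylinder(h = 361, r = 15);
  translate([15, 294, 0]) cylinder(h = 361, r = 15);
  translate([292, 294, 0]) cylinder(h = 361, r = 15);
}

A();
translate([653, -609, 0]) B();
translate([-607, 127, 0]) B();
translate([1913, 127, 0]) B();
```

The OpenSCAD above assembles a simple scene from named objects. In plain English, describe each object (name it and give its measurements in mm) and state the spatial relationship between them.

A is a rectangular dining table. The top is 1613×563×35 mm with its upper surface at z = 694 mm. It stands on four 60×60 mm square legs, each inset 18 mm from the nearest pair of top edges, running from the floor to the underside of the top.

B is a simple wooden stool: a rectangular seat 307 mm (x) by 309 mm (y), 26 mm thick, top face at z = 387 mm, on four round legs, each 30 mm in diameter. The legs rest on z = 0, each leg's axis is inset half a diameter from the nearest pair of seat edges (so the leg's bounding box is flush with the corner).

Three stools sit around the table at the −y, −x, +x sides.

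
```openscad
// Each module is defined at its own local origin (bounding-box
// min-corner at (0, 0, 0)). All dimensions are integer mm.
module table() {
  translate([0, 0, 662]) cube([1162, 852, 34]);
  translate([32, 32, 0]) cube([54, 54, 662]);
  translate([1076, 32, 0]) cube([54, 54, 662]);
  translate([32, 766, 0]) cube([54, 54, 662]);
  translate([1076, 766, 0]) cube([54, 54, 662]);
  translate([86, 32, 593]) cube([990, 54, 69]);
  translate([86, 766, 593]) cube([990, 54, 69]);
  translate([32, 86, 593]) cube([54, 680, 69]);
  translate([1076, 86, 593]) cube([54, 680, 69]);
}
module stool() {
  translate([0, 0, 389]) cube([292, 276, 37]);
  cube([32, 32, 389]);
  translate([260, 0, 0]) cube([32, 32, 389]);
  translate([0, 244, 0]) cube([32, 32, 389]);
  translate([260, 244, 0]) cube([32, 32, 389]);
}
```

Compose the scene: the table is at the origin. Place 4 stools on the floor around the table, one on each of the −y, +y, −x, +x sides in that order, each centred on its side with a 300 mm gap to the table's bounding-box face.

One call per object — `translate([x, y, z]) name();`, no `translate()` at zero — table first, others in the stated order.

table();
translate([435, -576, 0]) stool();
translate([435, 1152, 0]) stool();
translate([-592, 288, 0]) stool();
translate([1462, 288, 0]) stool();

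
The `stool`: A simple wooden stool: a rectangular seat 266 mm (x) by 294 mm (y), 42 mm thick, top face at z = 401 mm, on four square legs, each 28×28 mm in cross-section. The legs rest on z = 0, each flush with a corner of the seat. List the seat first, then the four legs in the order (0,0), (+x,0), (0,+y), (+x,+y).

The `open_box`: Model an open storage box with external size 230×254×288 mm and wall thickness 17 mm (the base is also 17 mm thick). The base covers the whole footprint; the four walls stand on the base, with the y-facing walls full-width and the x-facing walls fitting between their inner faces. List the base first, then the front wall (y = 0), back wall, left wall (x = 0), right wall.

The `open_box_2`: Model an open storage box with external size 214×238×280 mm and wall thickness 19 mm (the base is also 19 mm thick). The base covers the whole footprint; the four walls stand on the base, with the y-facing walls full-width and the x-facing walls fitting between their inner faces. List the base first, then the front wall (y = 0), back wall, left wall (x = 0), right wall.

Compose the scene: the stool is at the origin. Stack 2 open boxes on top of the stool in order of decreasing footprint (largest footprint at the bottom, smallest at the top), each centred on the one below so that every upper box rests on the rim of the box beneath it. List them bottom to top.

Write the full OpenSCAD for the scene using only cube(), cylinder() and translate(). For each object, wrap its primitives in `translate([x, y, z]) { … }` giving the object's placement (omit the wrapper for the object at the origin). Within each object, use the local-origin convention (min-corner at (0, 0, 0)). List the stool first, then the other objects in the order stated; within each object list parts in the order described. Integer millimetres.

translate([0, 0, 359]) cube([266, 294, 42]);
cube([28, 28, 359]);
translate([238, 0, 0]) cube([28, 28, 359]);
translate([0, 266, 0]) cube([28, 28, 359]);
translate([238, 266, 0]) cube([28, 28, 359]);
translate([18, 20, 401]) {
  cube([230, 254, 17]);
  translate([0, 0, 17]) cube([230, 17, 271]);
  translate([0, 237, 17]) cube([230, 17, 271]);
  translate([0, 17, 17]) cube([17, 220, 271]);
  translate([213, 17, 17]) cube([17, 220, 271]);
}
translate([26, 28, 689]) {
  cube([214, 238, 19]);
  translate([0, 0, 19]) cube([214, 19, 261]);
  translate([0, 219, 19]) cube([214, 19, 261]);
  translate([0, 19, 19]) cube([19, 200, 261]);
  translate([195, 19, 19]) cube([19, 200, 261]);
}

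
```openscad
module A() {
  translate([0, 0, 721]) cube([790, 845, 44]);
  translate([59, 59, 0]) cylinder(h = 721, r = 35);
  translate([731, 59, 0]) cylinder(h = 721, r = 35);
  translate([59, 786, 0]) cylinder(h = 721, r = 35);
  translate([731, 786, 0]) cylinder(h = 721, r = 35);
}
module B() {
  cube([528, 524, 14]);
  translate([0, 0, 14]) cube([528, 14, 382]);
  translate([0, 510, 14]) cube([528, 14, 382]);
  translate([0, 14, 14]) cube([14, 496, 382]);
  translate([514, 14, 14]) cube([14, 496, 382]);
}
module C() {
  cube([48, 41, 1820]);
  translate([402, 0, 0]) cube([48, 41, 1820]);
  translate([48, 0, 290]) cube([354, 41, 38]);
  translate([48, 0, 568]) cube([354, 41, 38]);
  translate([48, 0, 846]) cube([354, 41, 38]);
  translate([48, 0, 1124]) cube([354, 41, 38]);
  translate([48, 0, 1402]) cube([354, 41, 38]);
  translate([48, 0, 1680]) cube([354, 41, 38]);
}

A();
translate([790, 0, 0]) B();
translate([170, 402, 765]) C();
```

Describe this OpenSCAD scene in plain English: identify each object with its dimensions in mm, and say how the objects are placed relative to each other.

A is a rectangular dining table. The top is 790×845×44 mm with its upper surface at z = 765 mm. It stands on four round legs of 70 mm diameter, each leg's bounding box inset 24 mm from the nearest pair of top edges, running from the floor to the underside of the top.

B is an open-topped rectangular box: outside dimensions 528×524×396 mm, with a uniform wall and base thickness of 14 mm. The base is a full 528×524 slab on the floor; four walls sit on top of the base. The front and back walls (the −y and +y sides) span the full width; the two side walls fit between them.

C is a wooden ladder with two side rails of 48×41 mm section and 1820 mm height, set 450 mm apart overall. Between them run 6 rectangular rungs (41 mm deep, 38 mm thick), front faces flush with the rails' −y face. The bottom of the first rung is 290 mm above the floor and each subsequent rung is 278 mm higher than the one below.

The open box is against the table's +x side, with their −y faces flush. The ladder is on top of the table, centred.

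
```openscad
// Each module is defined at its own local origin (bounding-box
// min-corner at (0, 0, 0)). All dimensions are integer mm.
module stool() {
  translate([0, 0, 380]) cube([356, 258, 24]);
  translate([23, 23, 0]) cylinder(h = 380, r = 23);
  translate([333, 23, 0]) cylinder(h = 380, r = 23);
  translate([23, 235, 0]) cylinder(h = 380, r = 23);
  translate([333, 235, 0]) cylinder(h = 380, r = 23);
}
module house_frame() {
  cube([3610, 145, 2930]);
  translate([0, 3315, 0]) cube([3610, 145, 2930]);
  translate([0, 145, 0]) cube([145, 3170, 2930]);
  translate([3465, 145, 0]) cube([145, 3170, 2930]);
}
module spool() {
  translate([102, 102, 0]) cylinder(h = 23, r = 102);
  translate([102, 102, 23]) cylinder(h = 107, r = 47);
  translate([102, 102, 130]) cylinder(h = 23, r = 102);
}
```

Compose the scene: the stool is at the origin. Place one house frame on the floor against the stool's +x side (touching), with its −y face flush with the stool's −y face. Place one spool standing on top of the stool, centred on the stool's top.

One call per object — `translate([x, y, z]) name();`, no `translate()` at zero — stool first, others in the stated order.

stool();
translate([356, 0, 0]) house_frame();
translate([76, 27, 404]) spool();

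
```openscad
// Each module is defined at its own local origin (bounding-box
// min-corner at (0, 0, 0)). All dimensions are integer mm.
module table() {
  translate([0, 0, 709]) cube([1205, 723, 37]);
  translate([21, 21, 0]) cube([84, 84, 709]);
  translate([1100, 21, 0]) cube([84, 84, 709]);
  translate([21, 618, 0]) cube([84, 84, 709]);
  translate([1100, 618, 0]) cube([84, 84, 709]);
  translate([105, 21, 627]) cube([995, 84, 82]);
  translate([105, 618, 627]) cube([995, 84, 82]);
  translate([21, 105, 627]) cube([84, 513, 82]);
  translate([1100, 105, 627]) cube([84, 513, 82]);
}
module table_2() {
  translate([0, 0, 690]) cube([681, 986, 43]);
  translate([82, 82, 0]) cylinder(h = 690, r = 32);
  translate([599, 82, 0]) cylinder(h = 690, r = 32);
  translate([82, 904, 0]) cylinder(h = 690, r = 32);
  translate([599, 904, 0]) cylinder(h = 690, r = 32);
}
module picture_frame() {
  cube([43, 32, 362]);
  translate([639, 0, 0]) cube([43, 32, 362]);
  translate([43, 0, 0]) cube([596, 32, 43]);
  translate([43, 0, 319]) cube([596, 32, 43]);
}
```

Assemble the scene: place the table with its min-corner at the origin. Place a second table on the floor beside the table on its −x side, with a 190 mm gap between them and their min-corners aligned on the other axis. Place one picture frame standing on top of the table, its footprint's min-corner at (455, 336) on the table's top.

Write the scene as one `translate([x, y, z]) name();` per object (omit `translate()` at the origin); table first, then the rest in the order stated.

table();
translate([-871, 0, 0]) table_2();
translate([455, 336, 746]) picture_frame();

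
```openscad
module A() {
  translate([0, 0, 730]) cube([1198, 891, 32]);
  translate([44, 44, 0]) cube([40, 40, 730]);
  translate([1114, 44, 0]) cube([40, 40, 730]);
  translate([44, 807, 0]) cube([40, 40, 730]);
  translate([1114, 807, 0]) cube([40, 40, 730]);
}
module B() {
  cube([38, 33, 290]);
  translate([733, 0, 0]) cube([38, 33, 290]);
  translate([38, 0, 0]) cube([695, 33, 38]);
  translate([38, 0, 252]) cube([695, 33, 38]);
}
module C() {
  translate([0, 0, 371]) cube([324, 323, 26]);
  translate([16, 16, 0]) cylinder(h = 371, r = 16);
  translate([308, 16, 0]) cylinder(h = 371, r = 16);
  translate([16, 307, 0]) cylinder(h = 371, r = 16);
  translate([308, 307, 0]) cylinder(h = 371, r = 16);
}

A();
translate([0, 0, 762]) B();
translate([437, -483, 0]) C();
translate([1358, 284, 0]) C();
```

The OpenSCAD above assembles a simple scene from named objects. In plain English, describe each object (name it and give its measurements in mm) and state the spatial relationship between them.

A is a table: top 1198 mm (x) × 891 mm (y), 32 mm thick, upper face at z = 762 mm, on four 40×40 mm square legs, each inset 44 mm from the nearest pair of top edges, running from z = 0 to the bottom of the top.

B is a rectangular picture frame lying in the x–z plane (depth along y). The opening is 695 mm wide (x) by 214 mm tall (z), surrounded by a border 38 mm wide on all four sides. The frame is 33 mm deep and is made of two full-height vertical stiles with two horizontal rails fitted between them.

C is a simple wooden stool: a rectangular seat 324 mm (x) by 323 mm (y), 26 mm thick, top face at z = 397 mm, on four round legs, each 32 mm in diameter. The legs rest on z = 0, each leg's axis is inset half a diameter from the nearest pair of seat edges (so the leg's bounding box is flush with the corner).

The picture frame is on top of the table. Two stools sit around the table at the −y, +x sides.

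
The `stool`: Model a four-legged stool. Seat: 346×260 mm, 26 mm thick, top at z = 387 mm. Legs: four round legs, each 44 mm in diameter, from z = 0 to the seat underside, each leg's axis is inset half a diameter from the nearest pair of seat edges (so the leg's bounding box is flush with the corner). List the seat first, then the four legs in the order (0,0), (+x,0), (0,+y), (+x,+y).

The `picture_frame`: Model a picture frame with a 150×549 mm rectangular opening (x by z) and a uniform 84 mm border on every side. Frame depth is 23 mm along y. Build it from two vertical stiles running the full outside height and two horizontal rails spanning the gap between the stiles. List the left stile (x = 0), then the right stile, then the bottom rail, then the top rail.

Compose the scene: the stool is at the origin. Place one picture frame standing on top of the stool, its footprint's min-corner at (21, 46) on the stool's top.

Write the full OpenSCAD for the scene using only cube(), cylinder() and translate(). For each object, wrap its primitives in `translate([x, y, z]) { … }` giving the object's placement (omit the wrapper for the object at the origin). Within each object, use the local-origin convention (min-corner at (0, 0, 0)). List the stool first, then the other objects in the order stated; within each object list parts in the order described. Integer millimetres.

translate([0, 0, 361]) cube([346, 260, 26]);
translate([22, 22, 0]) cylinder(h = 361, r = 22);
translate([324, 22, 0]) cylinder(h = 361, r = 22);
translate([22, 238, 0]) cylinder(h = 361, r = 22);
translate([324, 238, 0]) cylinder(h = 361, r = 22);
translate([21, 46, 387]) {
  cube([84, 23, 717]);
  translate([234, 0, 0]) cube([84, 23, 717]);
  translate([84, 0, 0]) cube([150, 23, 84]);
  translate([84, 0, 633]) cube([150, 23, 84]);
}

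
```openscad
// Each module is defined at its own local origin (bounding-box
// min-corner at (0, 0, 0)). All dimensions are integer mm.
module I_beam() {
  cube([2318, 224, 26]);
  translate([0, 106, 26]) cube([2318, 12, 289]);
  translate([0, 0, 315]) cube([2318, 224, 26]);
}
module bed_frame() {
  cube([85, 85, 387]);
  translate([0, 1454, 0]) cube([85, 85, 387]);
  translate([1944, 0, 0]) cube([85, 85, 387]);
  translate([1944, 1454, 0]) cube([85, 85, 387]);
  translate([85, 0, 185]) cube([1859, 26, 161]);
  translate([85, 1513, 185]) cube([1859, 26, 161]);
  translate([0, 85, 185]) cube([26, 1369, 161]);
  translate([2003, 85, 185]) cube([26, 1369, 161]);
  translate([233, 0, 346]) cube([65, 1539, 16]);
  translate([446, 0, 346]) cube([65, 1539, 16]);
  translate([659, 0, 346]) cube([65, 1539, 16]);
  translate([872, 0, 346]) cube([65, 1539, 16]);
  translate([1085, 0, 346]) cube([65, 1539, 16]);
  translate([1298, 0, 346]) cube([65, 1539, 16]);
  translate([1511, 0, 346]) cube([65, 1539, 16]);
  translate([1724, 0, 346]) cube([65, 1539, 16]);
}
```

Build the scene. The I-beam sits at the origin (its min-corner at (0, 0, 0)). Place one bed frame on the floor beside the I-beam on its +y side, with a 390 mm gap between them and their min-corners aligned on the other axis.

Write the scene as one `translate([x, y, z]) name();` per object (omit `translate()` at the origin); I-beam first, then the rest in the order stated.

I_beam();
translate([0, 614, 0]) bed_frame();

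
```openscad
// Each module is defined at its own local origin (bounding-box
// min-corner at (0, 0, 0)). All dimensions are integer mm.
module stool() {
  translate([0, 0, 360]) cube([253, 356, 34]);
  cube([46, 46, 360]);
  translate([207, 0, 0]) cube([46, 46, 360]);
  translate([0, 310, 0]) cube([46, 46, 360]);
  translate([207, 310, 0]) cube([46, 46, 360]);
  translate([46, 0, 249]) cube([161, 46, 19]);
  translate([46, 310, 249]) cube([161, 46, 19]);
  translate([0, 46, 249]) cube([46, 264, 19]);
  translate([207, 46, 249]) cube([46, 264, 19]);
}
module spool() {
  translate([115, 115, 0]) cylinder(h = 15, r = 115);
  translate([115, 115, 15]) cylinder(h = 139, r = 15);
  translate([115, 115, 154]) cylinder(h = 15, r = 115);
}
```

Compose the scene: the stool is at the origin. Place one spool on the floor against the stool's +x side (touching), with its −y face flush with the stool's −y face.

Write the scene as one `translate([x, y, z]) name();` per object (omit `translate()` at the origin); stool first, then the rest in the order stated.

stool();
translate([253, 0, 0]) spool();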